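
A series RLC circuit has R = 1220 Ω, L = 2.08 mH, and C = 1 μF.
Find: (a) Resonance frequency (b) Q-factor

Step 1 — Resonance condition Im(Z)=0 gives ω₀ = 1/√(LC).
Step 2 — ω₀ = 1/√(0.00208·1e-06) = 2.193e+04 rad/s.
Step 3 — f₀ = ω₀/(2π) = 3490 Hz.
Step 4 — Series Q: Q = ω₀L/R = 2.193e+04·0.00208/1220 = 0.03738.

(a) f₀ = 3490 Hz  (b) Q = 0.03738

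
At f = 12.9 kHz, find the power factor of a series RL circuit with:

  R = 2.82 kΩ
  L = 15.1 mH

Step 1 — Angular frequency: ω = 2π·f = 2π·1.29e+04 = 8.105e+04 rad/s.
Step 2 — Component impedances:
  R: Z = R = 2820 Ω
  L: Z = jωL = j·8.105e+04·0.0151 = 0 + j1224 Ω
Step 3 — Series combination: Z_total = R + L = 2820 + j1224 Ω = 3074∠23.5° Ω.
Step 4 — Power factor: PF = cos(φ) = Re(Z)/|Z| = 2820/3074.1 = 0.9173.
Step 5 — Type: Im(Z) = 1224 ⇒ lagging (phase φ = 23.5°).

PF = 0.9173 (lagging, φ = 23.5°)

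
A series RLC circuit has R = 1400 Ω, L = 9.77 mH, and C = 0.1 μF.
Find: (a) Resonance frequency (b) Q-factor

Step 1 — Resonance condition Im(Z)=0 gives ω₀ = 1/√(LC).
Step 2 — ω₀ = 1/√(0.00977·1e-07) = 3.199e+04 rad/s.
Step 3 — f₀ = ω₀/(2π) = 5092 Hz.
Step 4 — Series Q: Q = ω₀L/R = 3.199e+04·0.00977/1400 = 0.2233.

(a) f₀ = 5092 Hz  (b) Q = 0.2233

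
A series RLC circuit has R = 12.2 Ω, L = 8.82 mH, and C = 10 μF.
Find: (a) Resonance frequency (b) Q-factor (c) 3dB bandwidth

Step 1 — Resonance: ω₀ = 1/√(LC) = 1/√(0.00882·1e-05) = 3367 rad/s.
Step 2 — f₀ = ω₀/(2π) = 535.9 Hz.
Step 3 — Series Q: Q = ω₀L/R = 3367·0.00882/12.2 = 2.434.
Step 4 — Bandwidth: Δω = ω₀/Q = 1383 rad/s; BW = Δω/(2π) = 220.1 Hz.

(a) f₀ = 535.9 Hz  (b) Q = 2.434  (c) BW = 220.1 Hz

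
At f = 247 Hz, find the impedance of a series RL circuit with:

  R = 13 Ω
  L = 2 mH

Step 1 — Angular frequency: ω = 2π·f = 2π·247 = 1552 rad/s.
Step 2 — Component impedances:
  R: Z = R = 13 Ω
  L: Z = jωL = j·1552·0.002 = 0 + j3.104 Ω
Step 3 — Series combination: Z_total = R + L = 13 + j3.104 Ω = 13.37∠13.4° Ω.

Z = 13 + j3.104 Ω = 13.37∠13.4° Ω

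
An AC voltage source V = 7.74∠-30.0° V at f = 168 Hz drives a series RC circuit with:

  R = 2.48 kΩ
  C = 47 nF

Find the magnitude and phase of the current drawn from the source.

Step 1 — Angular frequency: ω = 2π·f = 2π·168 = 1056 rad/s.
Step 2 — Component impedances:
  R: Z = R = 2480 Ω
  C: Z = 1/(jωC) = -j/(ω·C) = 0 - j2.016e+04 Ω
Step 3 — Series combination: Z_total = R + C = 2480 - j2.016e+04 Ω = 2.031e+04∠-83.0° Ω.
Step 4 — Source phasor: V = 7.74∠-30.0° V = 6.703 - j3.87 V.
Step 5 — Ohm's law: I = V / Z_total = (6.703 - j3.87) / (2480 - j2.016e+04) = 0.0002294 + j0.0003043 A.
Step 6 — Convert to polar: |I| = 0.0003811 A, ∠I = 53.0°.

I = 0.0003811∠53.0° A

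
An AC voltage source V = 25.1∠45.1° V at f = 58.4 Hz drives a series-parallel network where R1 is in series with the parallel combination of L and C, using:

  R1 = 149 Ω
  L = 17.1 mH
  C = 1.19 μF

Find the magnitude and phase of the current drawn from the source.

Step 1 — Angular frequency: ω = 2π·f = 2π·58.4 = 366.9 rad/s.
Step 2 — Component impedances:
  R1: Z = R = 149 Ω
  L: Z = jωL = j·366.9·0.0171 = 0 + j6.275 Ω
  C: Z = 1/(jωC) = -j/(ω·C) = 0 - j2290 Ω
Step 3 — Parallel branch: L || C = 1/(1/L + 1/C) = 0 + j6.292 Ω.
Step 4 — Series with R1: Z_total = R1 + (L || C) = 149 + j6.292 Ω = 149.1∠2.4° Ω.
Step 5 — Source phasor: V = 25.1∠45.1° V = 17.72 + j17.78 V.
Step 6 — Ohm's law: I = V / Z_total = (17.72 + j17.78) / (149 + j6.292) = 0.1237 + j0.1141 A.
Step 7 — Convert to polar: |I| = 0.1683 A, ∠I = 42.7°.

I = 0.1683∠42.7° A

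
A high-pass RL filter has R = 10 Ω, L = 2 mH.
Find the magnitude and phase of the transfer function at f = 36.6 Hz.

Step 1 — Angular frequency: ω = 2π·36.6 = 230 rad/s.
Step 2 — Transfer function: H(jω) = jωL/(R + jωL).
Step 3 — Numerator jωL = j·0.4599; denominator R + jωL = 10 + j0.4599.
Step 4 — H = 0.002111 + j0.0459.
Step 5 — Magnitude: |H| = 0.04594 (-26.8 dB); phase: φ = 87.4°.

|H| = 0.04594 (-26.8 dB), φ = 87.4°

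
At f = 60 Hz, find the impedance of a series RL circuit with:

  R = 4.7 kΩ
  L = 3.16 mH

Step 1 — Angular frequency: ω = 2π·f = 2π·60 = 377 rad/s.
Step 2 — Component impedances:
  R: Z = R = 4700 Ω
  L: Z = jωL = j·377·0.00316 = 0 + j1.191 Ω
Step 3 — Series combination: Z_total = R + L = 4700 + j1.191 Ω = 4700∠0.0° Ω.

Z = 4700 + j1.191 Ω = 4700∠0.0° Ω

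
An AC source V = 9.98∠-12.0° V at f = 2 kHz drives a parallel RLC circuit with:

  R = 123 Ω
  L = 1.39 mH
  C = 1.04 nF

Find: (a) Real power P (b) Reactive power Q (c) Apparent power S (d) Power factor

Step 1 — Angular frequency: ω = 2π·f = 2π·2000 = 1.257e+04 rad/s.
Step 2 — Component impedances:
  R: Z = R = 123 Ω
  L: Z = jωL = j·1.257e+04·0.00139 = 0 + j17.47 Ω
  C: Z = 1/(jωC) = -j/(ω·C) = 0 - j7.652e+04 Ω
Step 3 — Parallel combination: 1/Z_total = 1/R + 1/L + 1/C; Z_total = 2.433 + j17.13 Ω = 17.3∠81.9° Ω.
Step 4 — Source phasor: V = 9.98∠-12.0° V = 9.762 - j2.075 V.
Step 5 — Current: I = V / Z = -0.0394 - j0.5756 A = 0.577∠-93.9° A.
Step 6 — Complex power: S = V·I* = 0.8098 + j5.701 VA.
Step 7 — Real power: P = Re(S) = 0.8098 W.
Step 8 — Reactive power: Q = Im(S) = 5.701 VAR.
Step 9 — Apparent power: |S| = 5.758 VA.
Step 10 — Power factor: PF = P/|S| = 0.1406 (lagging).

(a) P = 0.8098 W  (b) Q = 5.701 VAR  (c) S = 5.758 VA  (d) PF = 0.1406 (lagging)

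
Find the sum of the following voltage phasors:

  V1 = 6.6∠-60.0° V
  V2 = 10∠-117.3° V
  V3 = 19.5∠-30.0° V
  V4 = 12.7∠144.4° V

Step 1 — Convert each phasor to rectangular form:
  V1 = 6.6·(cos(-60.0°) + j·sin(-60.0°)) = 3.3 - j5.716 V
  V2 = 10·(cos(-117.3°) + j·sin(-117.3°)) = -4.586 - j8.886 V
  V3 = 19.5·(cos(-30.0°) + j·sin(-30.0°)) = 16.89 - j9.75 V
  V4 = 12.7·(cos(144.4°) + j·sin(144.4°)) = -10.33 + j7.393 V
Step 2 — Sum components: V_total = 5.275 - j16.96 V.
Step 3 — Convert to polar: |V_total| = 17.76 V, ∠V_total = -72.7°.

V_total = 17.76∠-72.7° V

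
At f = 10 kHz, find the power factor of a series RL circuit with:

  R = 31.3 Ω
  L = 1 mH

Step 1 — Angular frequency: ω = 2π·f = 2π·1e+04 = 6.283e+04 rad/s.
Step 2 — Component impedances:
  R: Z = R = 31.3 Ω
  L: Z = jωL = j·6.283e+04·0.001 = 0 + j62.83 Ω
Step 3 — Series combination: Z_total = R + L = 31.3 + j62.83 Ω = 70.2∠63.5° Ω.
Step 4 — Power factor: PF = cos(φ) = Re(Z)/|Z| = 31.3/70.2 = 0.4459.
Step 5 — Type: Im(Z) = 62.83 ⇒ lagging (phase φ = 63.5°).

PF = 0.4459 (lagging, φ = 63.5°)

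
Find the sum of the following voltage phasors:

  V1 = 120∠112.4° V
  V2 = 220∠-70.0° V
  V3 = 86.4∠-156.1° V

Step 1 — Convert each phasor to rectangular form:
  V1 = 120·(cos(112.4°) + j·sin(112.4°)) = -45.73 + j110.9 V
  V2 = 220·(cos(-70.0°) + j·sin(-70.0°)) = 75.24 - j206.7 V
  V3 = 86.4·(cos(-156.1°) + j·sin(-156.1°)) = -78.99 - j35 V
Step 2 — Sum components: V_total = -49.48 - j130.8 V.
Step 3 — Convert to polar: |V_total| = 139.8 V, ∠V_total = -110.7°.

V_total = 139.8∠-110.7° V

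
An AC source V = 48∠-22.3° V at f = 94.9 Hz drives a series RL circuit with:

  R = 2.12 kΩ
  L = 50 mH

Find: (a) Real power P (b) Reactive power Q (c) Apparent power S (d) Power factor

Step 1 — Angular frequency: ω = 2π·f = 2π·94.9 = 596.3 rad/s.
Step 2 — Component impedances:
  R: Z = R = 2120 Ω
  L: Z = jωL = j·596.3·0.05 = 0 + j29.81 Ω
Step 3 — Series combination: Z_total = R + L = 2120 + j29.81 Ω = 2120∠0.8° Ω.
Step 4 — Source phasor: V = 48∠-22.3° V = 44.41 - j18.21 V.
Step 5 — Current: I = V / Z = 0.02082 - j0.008884 A = 0.02264∠-23.1° A.
Step 6 — Complex power: S = V·I* = 1.087 + j0.01528 VA.
Step 7 — Real power: P = Re(S) = 1.087 W.
Step 8 — Reactive power: Q = Im(S) = 0.01528 VAR.
Step 9 — Apparent power: |S| = 1.087 VA.
Step 10 — Power factor: PF = P/|S| = 0.9999 (lagging).

(a) P = 1.087 W  (b) Q = 0.01528 VAR  (c) S = 1.087 VA  (d) PF = 0.9999 (lagging)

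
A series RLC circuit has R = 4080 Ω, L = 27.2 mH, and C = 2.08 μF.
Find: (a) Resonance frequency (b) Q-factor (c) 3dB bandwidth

Step 1 — Resonance: ω₀ = 1/√(LC) = 1/√(0.0272·2.08e-06) = 4204 rad/s.
Step 2 — f₀ = ω₀/(2π) = 669.1 Hz.
Step 3 — Series Q: Q = ω₀L/R = 4204·0.0272/4080 = 0.02803.
Step 4 — Bandwidth: Δω = ω₀/Q = 1.5e+05 rad/s; BW = Δω/(2π) = 2.387e+04 Hz.

(a) f₀ = 669.1 Hz  (b) Q = 0.02803  (c) BW = 2.387e+04 Hz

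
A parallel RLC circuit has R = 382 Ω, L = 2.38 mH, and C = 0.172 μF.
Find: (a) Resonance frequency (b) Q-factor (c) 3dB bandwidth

Step 1 — Resonance: ω₀ = 1/√(LC) = 1/√(0.00238·1.72e-07) = 4.943e+04 rad/s.
Step 2 — f₀ = ω₀/(2π) = 7866 Hz.
Step 3 — Parallel Q: Q = R/(ω₀L) = 382/(4.943e+04·0.00238) = 3.247.
Step 4 — Bandwidth: Δω = ω₀/Q = 1.522e+04 rad/s; BW = Δω/(2π) = 2422 Hz.

(a) f₀ = 7866 Hz  (b) Q = 3.247  (c) BW = 2422 Hz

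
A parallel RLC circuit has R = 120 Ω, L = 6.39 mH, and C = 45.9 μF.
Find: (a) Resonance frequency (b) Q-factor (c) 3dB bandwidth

Step 1 — Resonance: ω₀ = 1/√(LC) = 1/√(0.00639·4.59e-05) = 1846 rad/s.
Step 2 — f₀ = ω₀/(2π) = 293.9 Hz.
Step 3 — Parallel Q: Q = R/(ω₀L) = 120/(1846·0.00639) = 10.17.
Step 4 — Bandwidth: Δω = ω₀/Q = 181.6 rad/s; BW = Δω/(2π) = 28.9 Hz.

(a) f₀ = 293.9 Hz  (b) Q = 10.17  (c) BW = 28.9 Hz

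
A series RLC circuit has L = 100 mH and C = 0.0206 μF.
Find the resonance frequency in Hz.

Step 1 — Resonance condition Im(Z)=0 gives ω₀ = 1/√(LC).
Step 2 — ω₀ = 1/√(0.1·2.06e-08) = 2.203e+04 rad/s.
Step 3 — f₀ = ω₀/(2π) = 3507 Hz.

f₀ = 3507 Hz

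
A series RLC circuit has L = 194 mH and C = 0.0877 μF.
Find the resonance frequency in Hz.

Step 1 — Resonance condition Im(Z)=0 gives ω₀ = 1/√(LC).
Step 2 — ω₀ = 1/√(0.194·8.77e-08) = 7667 rad/s.
Step 3 — f₀ = ω₀/(2π) = 1220 Hz.

f₀ = 1220 Hz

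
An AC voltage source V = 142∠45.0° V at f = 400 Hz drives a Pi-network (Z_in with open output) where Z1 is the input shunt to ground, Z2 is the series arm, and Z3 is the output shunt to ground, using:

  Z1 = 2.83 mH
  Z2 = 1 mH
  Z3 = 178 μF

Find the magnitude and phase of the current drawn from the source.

Step 1 — Angular frequency: ω = 2π·f = 2π·400 = 2513 rad/s.
Step 2 — Component impedances:
  Z1: Z = jωL = j·2513·0.00283 = 0 + j7.113 Ω
  Z2: Z = jωL = j·2513·0.001 = 0 + j2.513 Ω
  Z3: Z = 1/(jωC) = -j/(ω·C) = 0 - j2.235 Ω
Step 3 — With open output, the series arm Z2 and the output shunt Z3 appear in series to ground: Z2 + Z3 = 0 + j0.278 Ω.
Step 4 — Parallel with input shunt Z1: Z_in = Z1 || (Z2 + Z3) = 0 + j0.2675 Ω = 0.2675∠90.0° Ω.
Step 5 — Source phasor: V = 142∠45.0° V = 100.4 + j100.4 V.
Step 6 — Ohm's law: I = V / Z_total = (100.4 + j100.4) / (0 + j0.2675) = 375.4 - j375.4 A.
Step 7 — Convert to polar: |I| = 530.8 A, ∠I = -45.0°.

I = 530.8∠-45.0° A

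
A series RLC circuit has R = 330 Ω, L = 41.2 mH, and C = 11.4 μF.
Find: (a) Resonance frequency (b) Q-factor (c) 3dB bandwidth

Step 1 — Resonance condition Im(Z)=0 gives ω₀ = 1/√(LC).
Step 2 — ω₀ = 1/√(0.0412·1.14e-05) = 1459 rad/s.
Step 3 — f₀ = ω₀/(2π) = 232.2 Hz.
Step 4 — Series Q: Q = ω₀L/R = 1459·0.0412/330 = 0.1822.
Step 5 — 3dB bandwidth: Δω = ω₀/Q = 8010 rad/s; BW = Δω/(2π) = 1275 Hz.

(a) f₀ = 232.2 Hz  (b) Q = 0.1822  (c) BW = 1275 Hz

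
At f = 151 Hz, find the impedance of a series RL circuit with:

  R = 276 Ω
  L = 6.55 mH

Step 1 — Angular frequency: ω = 2π·f = 2π·151 = 948.8 rad/s.
Step 2 — Component impedances:
  R: Z = R = 276 Ω
  L: Z = jωL = j·948.8·0.00655 = 0 + j6.214 Ω
Step 3 — Series combination: Z_total = R + L = 276 + j6.214 Ω = 276.1∠1.3° Ω.

Z = 276 + j6.214 Ω = 276.1∠1.3° Ω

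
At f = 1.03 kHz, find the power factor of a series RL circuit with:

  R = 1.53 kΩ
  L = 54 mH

Step 1 — Angular frequency: ω = 2π·f = 2π·1030 = 6472 rad/s.
Step 2 — Component impedances:
  R: Z = R = 1530 Ω
  L: Z = jωL = j·6472·0.054 = 0 + j349.5 Ω
Step 3 — Series combination: Z_total = R + L = 1530 + j349.5 Ω = 1569∠12.9° Ω.
Step 4 — Power factor: PF = cos(φ) = Re(Z)/|Z| = 1530/1569.4 = 0.9749.
Step 5 — Type: Im(Z) = 349.5 ⇒ lagging (phase φ = 12.9°).

PF = 0.9749 (lagging, φ = 12.9°)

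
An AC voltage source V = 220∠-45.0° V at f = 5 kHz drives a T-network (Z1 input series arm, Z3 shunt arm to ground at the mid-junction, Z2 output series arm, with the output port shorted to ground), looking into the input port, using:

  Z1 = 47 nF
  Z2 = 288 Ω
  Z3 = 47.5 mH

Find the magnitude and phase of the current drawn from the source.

Step 1 — Angular frequency: ω = 2π·f = 2π·5000 = 3.142e+04 rad/s.
Step 2 — Component impedances:
  Z1: Z = 1/(jωC) = -j/(ω·C) = 0 - j677.3 Ω
  Z2: Z = R = 288 Ω
  Z3: Z = jωL = j·3.142e+04·0.0475 = 0 + j1492 Ω
Step 3 — With the output port shorted to ground, the output series arm Z2 runs from the junction to ground; the shunt arm Z3 also runs from the junction to ground. They appear in parallel: Z3 || Z2 = 277.7 + j53.59 Ω.
Step 4 — Series with input arm Z1: Z_in = Z1 + (Z3 || Z2) = 277.7 - j623.7 Ω = 682.7∠-66.0° Ω.
Step 5 — Source phasor: V = 220∠-45.0° V = 155.6 - j155.6 V.
Step 6 — Ohm's law: I = V / Z_total = (155.6 - j155.6) / (277.7 - j623.7) = 0.3009 + j0.1155 A.
Step 7 — Convert to polar: |I| = 0.3223 A, ∠I = 21.0°.

I = 0.3223∠21.0° A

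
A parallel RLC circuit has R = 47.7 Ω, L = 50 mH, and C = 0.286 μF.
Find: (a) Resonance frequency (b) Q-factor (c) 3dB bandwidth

Step 1 — Resonance: ω₀ = 1/√(LC) = 1/√(0.05·2.86e-07) = 8362 rad/s.
Step 2 — f₀ = ω₀/(2π) = 1331 Hz.
Step 3 — Parallel Q: Q = R/(ω₀L) = 47.7/(8362·0.05) = 0.1141.
Step 4 — Bandwidth: Δω = ω₀/Q = 7.33e+04 rad/s; BW = Δω/(2π) = 1.167e+04 Hz.

(a) f₀ = 1331 Hz  (b) Q = 0.1141  (c) BW = 1.167e+04 Hz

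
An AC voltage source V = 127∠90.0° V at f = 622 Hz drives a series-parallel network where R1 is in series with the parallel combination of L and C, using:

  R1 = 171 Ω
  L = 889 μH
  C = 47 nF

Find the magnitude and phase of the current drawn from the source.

Step 1 — Angular frequency: ω = 2π·f = 2π·622 = 3908 rad/s.
Step 2 — Component impedances:
  R1: Z = R = 171 Ω
  L: Z = jωL = j·3908·0.000889 = 0 + j3.474 Ω
  C: Z = 1/(jωC) = -j/(ω·C) = 0 - j5444 Ω
Step 3 — Parallel branch: L || C = 1/(1/L + 1/C) = 0 + j3.477 Ω.
Step 4 — Series with R1: Z_total = R1 + (L || C) = 171 + j3.477 Ω = 171∠1.2° Ω.
Step 5 — Source phasor: V = 127∠90.0° V = 0 + j127 V.
Step 6 — Ohm's law: I = V / Z_total = (0 + j127) / (171 + j3.477) = 0.01509 + j0.7424 A.
Step 7 — Convert to polar: |I| = 0.7425 A, ∠I = 88.8°.

I = 0.7425∠88.8° A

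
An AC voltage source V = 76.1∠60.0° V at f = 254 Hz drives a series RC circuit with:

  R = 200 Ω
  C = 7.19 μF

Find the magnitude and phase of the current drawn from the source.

Step 1 — Angular frequency: ω = 2π·f = 2π·254 = 1596 rad/s.
Step 2 — Component impedances:
  R: Z = R = 200 Ω
  C: Z = 1/(jωC) = -j/(ω·C) = 0 - j87.15 Ω
Step 3 — Series combination: Z_total = R + C = 200 - j87.15 Ω = 218.2∠-23.5° Ω.
Step 4 — Source phasor: V = 76.1∠60.0° V = 38.05 + j65.9 V.
Step 5 — Ohm's law: I = V / Z_total = (38.05 + j65.9) / (200 - j87.15) = 0.03922 + j0.3466 A.
Step 6 — Convert to polar: |I| = 0.3488 A, ∠I = 83.5°.

I = 0.3488∠83.5° A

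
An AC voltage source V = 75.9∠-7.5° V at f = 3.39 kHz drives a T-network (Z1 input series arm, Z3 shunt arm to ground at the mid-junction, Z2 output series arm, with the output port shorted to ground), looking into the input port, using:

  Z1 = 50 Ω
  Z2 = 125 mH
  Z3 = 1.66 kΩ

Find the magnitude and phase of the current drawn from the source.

Step 1 — Angular frequency: ω = 2π·f = 2π·3390 = 2.13e+04 rad/s.
Step 2 — Component impedances:
  Z1: Z = R = 50 Ω
  Z2: Z = jωL = j·2.13e+04·0.125 = 0 + j2662 Ω
  Z3: Z = R = 1660 Ω
Step 3 — With the output port shorted to ground, the output series arm Z2 runs from the junction to ground; the shunt arm Z3 also runs from the junction to ground. They appear in parallel: Z3 || Z2 = 1195 + j745.3 Ω.
Step 4 — Series with input arm Z1: Z_in = Z1 + (Z3 || Z2) = 1245 + j745.3 Ω = 1451∠30.9° Ω.
Step 5 — Source phasor: V = 75.9∠-7.5° V = 75.25 - j9.907 V.
Step 6 — Ohm's law: I = V / Z_total = (75.25 - j9.907) / (1245 + j745.3) = 0.04099 - j0.03248 A.
Step 7 — Convert to polar: |I| = 0.0523 A, ∠I = -38.4°.

I = 0.0523∠-38.4° A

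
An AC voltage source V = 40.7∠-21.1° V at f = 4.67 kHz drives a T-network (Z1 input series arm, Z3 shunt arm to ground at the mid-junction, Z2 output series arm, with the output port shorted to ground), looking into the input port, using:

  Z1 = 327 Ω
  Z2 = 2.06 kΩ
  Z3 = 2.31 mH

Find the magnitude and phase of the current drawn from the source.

Step 1 — Angular frequency: ω = 2π·f = 2π·4670 = 2.934e+04 rad/s.
Step 2 — Component impedances:
  Z1: Z = R = 327 Ω
  Z2: Z = R = 2060 Ω
  Z3: Z = jωL = j·2.934e+04·0.00231 = 0 + j67.78 Ω
Step 3 — With the output port shorted to ground, the output series arm Z2 runs from the junction to ground; the shunt arm Z3 also runs from the junction to ground. They appear in parallel: Z3 || Z2 = 2.228 + j67.71 Ω.
Step 4 — Series with input arm Z1: Z_in = Z1 + (Z3 || Z2) = 329.2 + j67.71 Ω = 336.1∠11.6° Ω.
Step 5 — Source phasor: V = 40.7∠-21.1° V = 37.97 - j14.65 V.
Step 6 — Ohm's law: I = V / Z_total = (37.97 - j14.65) / (329.2 + j67.71) = 0.1019 - j0.06545 A.
Step 7 — Convert to polar: |I| = 0.1211 A, ∠I = -32.7°.

I = 0.1211∠-32.7° A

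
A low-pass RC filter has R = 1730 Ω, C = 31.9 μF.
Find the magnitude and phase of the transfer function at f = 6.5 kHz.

Step 1 — Angular frequency: ω = 2π·6500 = 4.084e+04 rad/s.
Step 2 — Transfer function: H(jω) = 1/(1 + jωRC).
Step 3 — Denominator: 1 + jωRC = 1 + j·4.084e+04·1730·3.19e-05 = 1 + j2254.
Step 4 — H = 1.969e-07 - j0.0004437.
Step 5 — Magnitude: |H| = 0.0004437 (-67.1 dB); phase: φ = -90.0°.

|H| = 0.0004437 (-67.1 dB), φ = -90.0°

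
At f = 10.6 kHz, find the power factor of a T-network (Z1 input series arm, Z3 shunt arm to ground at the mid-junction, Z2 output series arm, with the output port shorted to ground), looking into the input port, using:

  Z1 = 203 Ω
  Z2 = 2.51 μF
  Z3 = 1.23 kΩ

Step 1 — Angular frequency: ω = 2π·f = 2π·1.06e+04 = 6.66e+04 rad/s.
Step 2 — Component impedances:
  Z1: Z = R = 203 Ω
  Z2: Z = 1/(jωC) = -j/(ω·C) = 0 - j5.982 Ω
  Z3: Z = R = 1230 Ω
Step 3 — With the output port shorted to ground, the output series arm Z2 runs from the junction to ground; the shunt arm Z3 also runs from the junction to ground. They appear in parallel: Z3 || Z2 = 0.02909 - j5.982 Ω.
Step 4 — Series with input arm Z1: Z_in = Z1 + (Z3 || Z2) = 203 - j5.982 Ω = 203.1∠-1.7° Ω.
Step 5 — Power factor: PF = cos(φ) = Re(Z)/|Z| = 203.03/203.12 = 0.9996.
Step 6 — Type: Im(Z) = -5.982 ⇒ leading (phase φ = -1.7°).

PF = 0.9996 (leading, φ = -1.7°)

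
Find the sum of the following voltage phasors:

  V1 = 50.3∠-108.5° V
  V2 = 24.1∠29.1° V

Step 1 — Convert each phasor to rectangular form:
  V1 = 50.3·(cos(-108.5°) + j·sin(-108.5°)) = -15.96 - j47.7 V
  V2 = 24.1·(cos(29.1°) + j·sin(29.1°)) = 21.06 + j11.72 V
Step 2 — Sum components: V_total = 5.097 - j35.98 V.
Step 3 — Convert to polar: |V_total| = 36.34 V, ∠V_total = -81.9°.

V_total = 36.34∠-81.9° V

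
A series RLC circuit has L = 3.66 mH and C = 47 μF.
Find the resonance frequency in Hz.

Step 1 — Resonance condition Im(Z)=0 gives ω₀ = 1/√(LC).
Step 2 — ω₀ = 1/√(0.00366·4.7e-05) = 2411 rad/s.
Step 3 — f₀ = ω₀/(2π) = 383.7 Hz.

f₀ = 383.7 Hz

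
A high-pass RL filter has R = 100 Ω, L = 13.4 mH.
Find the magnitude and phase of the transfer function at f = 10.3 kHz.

Step 1 — Angular frequency: ω = 2π·1.03e+04 = 6.472e+04 rad/s.
Step 2 — Transfer function: H(jω) = jωL/(R + jωL).
Step 3 — Numerator jωL = j·867.2; denominator R + jωL = 100 + j867.2.
Step 4 — H = 0.9869 + j0.1138.
Step 5 — Magnitude: |H| = 0.9934 (-0.1 dB); phase: φ = 6.6°.

|H| = 0.9934 (-0.1 dB), φ = 6.6°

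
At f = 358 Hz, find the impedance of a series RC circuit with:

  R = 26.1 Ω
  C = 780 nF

Step 1 — Angular frequency: ω = 2π·f = 2π·358 = 2249 rad/s.
Step 2 — Component impedances:
  R: Z = R = 26.1 Ω
  C: Z = 1/(jωC) = -j/(ω·C) = 0 - j570 Ω
Step 3 — Series combination: Z_total = R + C = 26.1 - j570 Ω = 570.6∠-87.4° Ω.

Z = 26.1 - j570 Ω = 570.6∠-87.4° Ω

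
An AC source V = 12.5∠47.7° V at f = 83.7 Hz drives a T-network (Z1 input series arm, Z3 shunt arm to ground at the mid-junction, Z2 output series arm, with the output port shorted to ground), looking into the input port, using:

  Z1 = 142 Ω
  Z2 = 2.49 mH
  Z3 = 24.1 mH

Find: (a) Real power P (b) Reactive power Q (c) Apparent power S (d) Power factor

Step 1 — Angular frequency: ω = 2π·f = 2π·83.7 = 525.9 rad/s.
Step 2 — Component impedances:
  Z1: Z = R = 142 Ω
  Z2: Z = jωL = j·525.9·0.00249 = 0 + j1.309 Ω
  Z3: Z = jωL = j·525.9·0.0241 = 0 + j12.67 Ω
Step 3 — With the output port shorted to ground, the output series arm Z2 runs from the junction to ground; the shunt arm Z3 also runs from the junction to ground. They appear in parallel: Z3 || Z2 = 0 + j1.187 Ω.
Step 4 — Series with input arm Z1: Z_in = Z1 + (Z3 || Z2) = 142 + j1.187 Ω = 142∠0.5° Ω.
Step 5 — Source phasor: V = 12.5∠47.7° V = 8.413 + j9.245 V.
Step 6 — Current: I = V / Z = 0.05978 + j0.06461 A = 0.08803∠47.2° A.
Step 7 — Complex power: S = V·I* = 1.1 + j0.009196 VA.
Step 8 — Real power: P = Re(S) = 1.1 W.
Step 9 — Reactive power: Q = Im(S) = 0.009196 VAR.
Step 10 — Apparent power: |S| = 1.1 VA.
Step 11 — Power factor: PF = P/|S| = 1 (lagging).

(a) P = 1.1 W  (b) Q = 0.009196 VAR  (c) S = 1.1 VA  (d) PF = 1 (lagging)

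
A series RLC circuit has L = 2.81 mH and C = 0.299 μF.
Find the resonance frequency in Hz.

Step 1 — Resonance condition Im(Z)=0 gives ω₀ = 1/√(LC).
Step 2 — ω₀ = 1/√(0.00281·2.99e-07) = 3.45e+04 rad/s.
Step 3 — f₀ = ω₀/(2π) = 5491 Hz.

f₀ = 5491 Hz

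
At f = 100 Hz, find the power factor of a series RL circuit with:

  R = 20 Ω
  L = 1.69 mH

Step 1 — Angular frequency: ω = 2π·f = 2π·100 = 628.3 rad/s.
Step 2 — Component impedances:
  R: Z = R = 20 Ω
  L: Z = jωL = j·628.3·0.00169 = 0 + j1.062 Ω
Step 3 — Series combination: Z_total = R + L = 20 + j1.062 Ω = 20.03∠3.0° Ω.
Step 4 — Power factor: PF = cos(φ) = Re(Z)/|Z| = 20/20.028 = 0.9986.
Step 5 — Type: Im(Z) = 1.062 ⇒ lagging (phase φ = 3.0°).

PF = 0.9986 (lagging, φ = 3.0°)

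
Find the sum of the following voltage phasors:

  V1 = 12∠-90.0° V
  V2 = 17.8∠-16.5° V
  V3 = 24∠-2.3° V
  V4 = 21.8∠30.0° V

Step 1 — Convert each phasor to rectangular form:
  V1 = 12·(cos(-90.0°) + j·sin(-90.0°)) = 0 - j12 V
  V2 = 17.8·(cos(-16.5°) + j·sin(-16.5°)) = 17.07 - j5.055 V
  V3 = 24·(cos(-2.3°) + j·sin(-2.3°)) = 23.98 - j0.9632 V
  V4 = 21.8·(cos(30.0°) + j·sin(30.0°)) = 18.88 + j10.9 V
Step 2 — Sum components: V_total = 59.93 - j7.119 V.
Step 3 — Convert to polar: |V_total| = 60.35 V, ∠V_total = -6.8°.

V_total = 60.35∠-6.8° V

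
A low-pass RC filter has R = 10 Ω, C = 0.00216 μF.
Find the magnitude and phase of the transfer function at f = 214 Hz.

Step 1 — Angular frequency: ω = 2π·214 = 1345 rad/s.
Step 2 — Transfer function: H(jω) = 1/(1 + jωRC).
Step 3 — Denominator: 1 + jωRC = 1 + j·1345·10·2.16e-09 = 1 + j2.904e-05.
Step 4 — H = 1 - j2.904e-05.
Step 5 — Magnitude: |H| = 1 (-0.0 dB); phase: φ = -0.0°.

|H| = 1 (-0.0 dB), φ = -0.0°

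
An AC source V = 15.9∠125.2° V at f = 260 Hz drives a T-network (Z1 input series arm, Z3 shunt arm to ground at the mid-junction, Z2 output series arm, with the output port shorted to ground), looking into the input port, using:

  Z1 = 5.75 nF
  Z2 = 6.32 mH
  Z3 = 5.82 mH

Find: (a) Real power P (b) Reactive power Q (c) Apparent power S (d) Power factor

Step 1 — Angular frequency: ω = 2π·f = 2π·260 = 1634 rad/s.
Step 2 — Component impedances:
  Z1: Z = 1/(jωC) = -j/(ω·C) = 0 - j1.065e+05 Ω
  Z2: Z = jωL = j·1634·0.00632 = 0 + j10.32 Ω
  Z3: Z = jωL = j·1634·0.00582 = 0 + j9.508 Ω
Step 3 — With the output port shorted to ground, the output series arm Z2 runs from the junction to ground; the shunt arm Z3 also runs from the junction to ground. They appear in parallel: Z3 || Z2 = 0 + j4.95 Ω.
Step 4 — Series with input arm Z1: Z_in = Z1 + (Z3 || Z2) = 0 - j1.065e+05 Ω = 1.065e+05∠-90.0° Ω.
Step 5 — Source phasor: V = 15.9∠125.2° V = -9.165 + j12.99 V.
Step 6 — Current: I = V / Z = -0.000122 - j8.61e-05 A = 0.0001494∠-144.8° A.
Step 7 — Complex power: S = V·I* = 0 - j0.002375 VA.
Step 8 — Real power: P = Re(S) = 0 W.
Step 9 — Reactive power: Q = Im(S) = -0.002375 VAR.
Step 10 — Apparent power: |S| = 0.002375 VA.
Step 11 — Power factor: PF = P/|S| = 0 (leading).

(a) P = 0 W  (b) Q = -0.002375 VAR  (c) S = 0.002375 VA  (d) PF = 0 (leading)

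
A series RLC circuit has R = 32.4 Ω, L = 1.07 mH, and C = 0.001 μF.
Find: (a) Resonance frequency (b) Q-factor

Step 1 — Resonance condition Im(Z)=0 gives ω₀ = 1/√(LC).
Step 2 — ω₀ = 1/√(0.00107·1e-09) = 9.667e+05 rad/s.
Step 3 — f₀ = ω₀/(2π) = 1.539e+05 Hz.
Step 4 — Series Q: Q = ω₀L/R = 9.667e+05·0.00107/32.4 = 31.93.

(a) f₀ = 1.539e+05 Hz  (b) Q = 31.93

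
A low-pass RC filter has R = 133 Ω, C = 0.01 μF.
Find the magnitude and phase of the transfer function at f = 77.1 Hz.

Step 1 — Angular frequency: ω = 2π·77.1 = 484.4 rad/s.
Step 2 — Transfer function: H(jω) = 1/(1 + jωRC).
Step 3 — Denominator: 1 + jωRC = 1 + j·484.4·133·1e-08 = 1 + j0.0006443.
Step 4 — H = 1 - j0.0006443.
Step 5 — Magnitude: |H| = 1 (-0.0 dB); phase: φ = -0.0°.

|H| = 1 (-0.0 dB), φ = -0.0°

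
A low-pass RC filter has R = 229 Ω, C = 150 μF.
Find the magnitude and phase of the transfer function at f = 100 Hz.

Step 1 — Angular frequency: ω = 2π·100 = 628.3 rad/s.
Step 2 — Transfer function: H(jω) = 1/(1 + jωRC).
Step 3 — Denominator: 1 + jωRC = 1 + j·628.3·229·0.00015 = 1 + j21.58.
Step 4 — H = 0.002142 - j0.04623.
Step 5 — Magnitude: |H| = 0.04628 (-26.7 dB); phase: φ = -87.3°.

|H| = 0.04628 (-26.7 dB), φ = -87.3°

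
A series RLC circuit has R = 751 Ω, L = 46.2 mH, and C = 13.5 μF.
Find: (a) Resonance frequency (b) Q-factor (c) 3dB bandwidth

Step 1 — Resonance: ω₀ = 1/√(LC) = 1/√(0.0462·1.35e-05) = 1266 rad/s.
Step 2 — f₀ = ω₀/(2π) = 201.5 Hz.
Step 3 — Series Q: Q = ω₀L/R = 1266·0.0462/751 = 0.0779.
Step 4 — Bandwidth: Δω = ω₀/Q = 1.626e+04 rad/s; BW = Δω/(2π) = 2587 Hz.

(a) f₀ = 201.5 Hz  (b) Q = 0.0779  (c) BW = 2587 Hz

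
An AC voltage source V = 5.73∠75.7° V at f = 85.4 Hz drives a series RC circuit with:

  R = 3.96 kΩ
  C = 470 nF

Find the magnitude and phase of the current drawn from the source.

Step 1 — Angular frequency: ω = 2π·f = 2π·85.4 = 536.6 rad/s.
Step 2 — Component impedances:
  R: Z = R = 3960 Ω
  C: Z = 1/(jωC) = -j/(ω·C) = 0 - j3965 Ω
Step 3 — Series combination: Z_total = R + C = 3960 - j3965 Ω = 5604∠-45.0° Ω.
Step 4 — Source phasor: V = 5.73∠75.7° V = 1.415 + j5.552 V.
Step 5 — Ohm's law: I = V / Z_total = (1.415 + j5.552) / (3960 - j3965) = -0.0005226 + j0.0008788 A.
Step 6 — Convert to polar: |I| = 0.001022 A, ∠I = 120.7°.

I = 0.001022∠120.7° A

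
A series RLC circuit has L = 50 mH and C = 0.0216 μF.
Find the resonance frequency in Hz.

Step 1 — Resonance condition Im(Z)=0 gives ω₀ = 1/√(LC).
Step 2 — ω₀ = 1/√(0.05·2.16e-08) = 3.043e+04 rad/s.
Step 3 — f₀ = ω₀/(2π) = 4843 Hz.

f₀ = 4843 Hz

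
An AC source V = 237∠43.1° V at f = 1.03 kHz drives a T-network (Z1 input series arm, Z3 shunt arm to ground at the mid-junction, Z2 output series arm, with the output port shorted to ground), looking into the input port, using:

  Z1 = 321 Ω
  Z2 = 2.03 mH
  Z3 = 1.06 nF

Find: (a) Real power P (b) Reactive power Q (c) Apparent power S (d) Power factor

Step 1 — Angular frequency: ω = 2π·f = 2π·1030 = 6472 rad/s.
Step 2 — Component impedances:
  Z1: Z = R = 321 Ω
  Z2: Z = jωL = j·6472·0.00203 = 0 + j13.14 Ω
  Z3: Z = 1/(jωC) = -j/(ω·C) = 0 - j1.458e+05 Ω
Step 3 — With the output port shorted to ground, the output series arm Z2 runs from the junction to ground; the shunt arm Z3 also runs from the junction to ground. They appear in parallel: Z3 || Z2 = 0 + j13.14 Ω.
Step 4 — Series with input arm Z1: Z_in = Z1 + (Z3 || Z2) = 321 + j13.14 Ω = 321.3∠2.3° Ω.
Step 5 — Source phasor: V = 237∠43.1° V = 173 + j161.9 V.
Step 6 — Current: I = V / Z = 0.5588 + j0.4816 A = 0.7377∠40.8° A.
Step 7 — Complex power: S = V·I* = 174.7 + j7.15 VA.
Step 8 — Real power: P = Re(S) = 174.7 W.
Step 9 — Reactive power: Q = Im(S) = 7.15 VAR.
Step 10 — Apparent power: |S| = 174.8 VA.
Step 11 — Power factor: PF = P/|S| = 0.9992 (lagging).

(a) P = 174.7 W  (b) Q = 7.15 VAR  (c) S = 174.8 VA  (d) PF = 0.9992 (lagging)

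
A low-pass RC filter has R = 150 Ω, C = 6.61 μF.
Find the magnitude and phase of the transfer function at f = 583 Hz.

Step 1 — Angular frequency: ω = 2π·583 = 3663 rad/s.
Step 2 — Transfer function: H(jω) = 1/(1 + jωRC).
Step 3 — Denominator: 1 + jωRC = 1 + j·3663·150·6.61e-06 = 1 + j3.632.
Step 4 — H = 0.07047 - j0.2559.
Step 5 — Magnitude: |H| = 0.2655 (-11.5 dB); phase: φ = -74.6°.

|H| = 0.2655 (-11.5 dB), φ = -74.6°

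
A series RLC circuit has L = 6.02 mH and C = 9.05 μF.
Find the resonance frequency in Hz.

Step 1 — Resonance condition Im(Z)=0 gives ω₀ = 1/√(LC).
Step 2 — ω₀ = 1/√(0.00602·9.05e-06) = 4284 rad/s.
Step 3 — f₀ = ω₀/(2π) = 681.9 Hz.

f₀ = 681.9 Hz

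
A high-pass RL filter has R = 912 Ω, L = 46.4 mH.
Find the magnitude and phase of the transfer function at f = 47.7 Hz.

Step 1 — Angular frequency: ω = 2π·47.7 = 299.7 rad/s.
Step 2 — Transfer function: H(jω) = jωL/(R + jωL).
Step 3 — Numerator jωL = j·13.91; denominator R + jωL = 912 + j13.91.
Step 4 — H = 0.0002325 + j0.01524.
Step 5 — Magnitude: |H| = 0.01525 (-36.3 dB); phase: φ = 89.1°.

|H| = 0.01525 (-36.3 dB), φ = 89.1°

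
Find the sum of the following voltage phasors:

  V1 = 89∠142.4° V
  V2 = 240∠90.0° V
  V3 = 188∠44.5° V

Step 1 — Convert each phasor to rectangular form:
  V1 = 89·(cos(142.4°) + j·sin(142.4°)) = -70.51 + j54.3 V
  V2 = 240·(cos(90.0°) + j·sin(90.0°)) = 0 + j240 V
  V3 = 188·(cos(44.5°) + j·sin(44.5°)) = 134.1 + j131.8 V
Step 2 — Sum components: V_total = 63.58 + j426.1 V.
Step 3 — Convert to polar: |V_total| = 430.8 V, ∠V_total = 81.5°.

V_total = 430.8∠81.5° V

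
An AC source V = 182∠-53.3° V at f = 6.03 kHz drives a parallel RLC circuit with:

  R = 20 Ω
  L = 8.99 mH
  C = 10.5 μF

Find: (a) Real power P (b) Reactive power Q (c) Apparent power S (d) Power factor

Step 1 — Angular frequency: ω = 2π·f = 2π·6030 = 3.789e+04 rad/s.
Step 2 — Component impedances:
  R: Z = R = 20 Ω
  L: Z = jωL = j·3.789e+04·0.00899 = 0 + j340.6 Ω
  C: Z = 1/(jωC) = -j/(ω·C) = 0 - j2.514 Ω
Step 3 — Parallel combination: 1/Z_total = 1/R + 1/L + 1/C; Z_total = 0.3156 - j2.492 Ω = 2.512∠-82.8° Ω.
Step 4 — Source phasor: V = 182∠-53.3° V = 108.8 - j145.9 V.
Step 5 — Current: I = V / Z = 63.06 + j35.65 A = 72.44∠29.5° A.
Step 6 — Complex power: S = V·I* = 1656 - j1.308e+04 VA.
Step 7 — Real power: P = Re(S) = 1656 W.
Step 8 — Reactive power: Q = Im(S) = -1.308e+04 VAR.
Step 9 — Apparent power: |S| = 1.318e+04 VA.
Step 10 — Power factor: PF = P/|S| = 0.1256 (leading).

(a) P = 1656 W  (b) Q = -1.308e+04 VAR  (c) S = 1.318e+04 VA  (d) PF = 0.1256 (leading)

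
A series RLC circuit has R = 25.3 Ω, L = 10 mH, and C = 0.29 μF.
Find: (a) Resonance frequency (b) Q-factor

Step 1 — Resonance condition Im(Z)=0 gives ω₀ = 1/√(LC).
Step 2 — ω₀ = 1/√(0.01·2.9e-07) = 1.857e+04 rad/s.
Step 3 — f₀ = ω₀/(2π) = 2955 Hz.
Step 4 — Series Q: Q = ω₀L/R = 1.857e+04·0.01/25.3 = 7.34.

(a) f₀ = 2955 Hz  (b) Q = 7.34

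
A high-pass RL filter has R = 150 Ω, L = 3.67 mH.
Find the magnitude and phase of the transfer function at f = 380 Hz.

Step 1 — Angular frequency: ω = 2π·380 = 2388 rad/s.
Step 2 — Transfer function: H(jω) = jωL/(R + jωL).
Step 3 — Numerator jωL = j·8.763; denominator R + jωL = 150 + j8.763.
Step 4 — H = 0.003401 + j0.05822.
Step 5 — Magnitude: |H| = 0.05832 (-24.7 dB); phase: φ = 86.7°.

|H| = 0.05832 (-24.7 dB), φ = 86.7°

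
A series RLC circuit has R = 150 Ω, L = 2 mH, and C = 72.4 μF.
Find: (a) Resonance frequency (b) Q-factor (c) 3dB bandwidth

Step 1 — Resonance condition Im(Z)=0 gives ω₀ = 1/√(LC).
Step 2 — ω₀ = 1/√(0.002·7.24e-05) = 2628 rad/s.
Step 3 — f₀ = ω₀/(2π) = 418.2 Hz.
Step 4 — Series Q: Q = ω₀L/R = 2628·0.002/150 = 0.03504.
Step 5 — 3dB bandwidth: Δω = ω₀/Q = 7.5e+04 rad/s; BW = Δω/(2π) = 1.194e+04 Hz.

(a) f₀ = 418.2 Hz  (b) Q = 0.03504  (c) BW = 1.194e+04 Hz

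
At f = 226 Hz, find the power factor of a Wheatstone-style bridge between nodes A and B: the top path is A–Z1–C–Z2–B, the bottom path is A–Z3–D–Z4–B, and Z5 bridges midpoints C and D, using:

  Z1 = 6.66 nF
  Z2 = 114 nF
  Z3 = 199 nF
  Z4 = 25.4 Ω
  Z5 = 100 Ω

Step 1 — Angular frequency: ω = 2π·f = 2π·226 = 1420 rad/s.
Step 2 — Component impedances:
  Z1: Z = 1/(jωC) = -j/(ω·C) = 0 - j1.057e+05 Ω
  Z2: Z = 1/(jωC) = -j/(ω·C) = 0 - j6177 Ω
  Z3: Z = 1/(jωC) = -j/(ω·C) = 0 - j3539 Ω
  Z4: Z = R = 25.4 Ω
  Z5: Z = R = 100 Ω
Step 3 — Bridge requires nodal analysis (the Z5 bridge couples midpoints C and D, so the two paths cannot be reduced to a simple series/parallel combination). Setting node B to ground and injecting 1 A at node A, the 3-node admittance system at A, C, D solves to V_A = Z_AB = 25.5 - j3424 Ω = 3424∠-89.6° Ω.
Step 4 — Power factor: PF = cos(φ) = Re(Z)/|Z| = 25.5/3424 = 0.007447.
Step 5 — Type: Im(Z) = -3424 ⇒ leading (phase φ = -89.6°).

PF = 0.007447 (leading, φ = -89.6°)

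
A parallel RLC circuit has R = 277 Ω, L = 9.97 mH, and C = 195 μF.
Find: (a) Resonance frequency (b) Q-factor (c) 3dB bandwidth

Step 1 — Resonance: ω₀ = 1/√(LC) = 1/√(0.00997·0.000195) = 717.2 rad/s.
Step 2 — f₀ = ω₀/(2π) = 114.1 Hz.
Step 3 — Parallel Q: Q = R/(ω₀L) = 277/(717.2·0.00997) = 38.74.
Step 4 — Bandwidth: Δω = ω₀/Q = 18.51 rad/s; BW = Δω/(2π) = 2.946 Hz.

(a) f₀ = 114.1 Hz  (b) Q = 38.74  (c) BW = 2.946 Hz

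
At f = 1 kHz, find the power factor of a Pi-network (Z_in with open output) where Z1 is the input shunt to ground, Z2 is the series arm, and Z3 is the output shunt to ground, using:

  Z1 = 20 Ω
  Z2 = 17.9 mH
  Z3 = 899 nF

Step 1 — Angular frequency: ω = 2π·f = 2π·1000 = 6283 rad/s.
Step 2 — Component impedances:
  Z1: Z = R = 20 Ω
  Z2: Z = jωL = j·6283·0.0179 = 0 + j112.5 Ω
  Z3: Z = 1/(jωC) = -j/(ω·C) = 0 - j177 Ω
Step 3 — With open output, the series arm Z2 and the output shunt Z3 appear in series to ground: Z2 + Z3 = 0 - j64.57 Ω.
Step 4 — Parallel with input shunt Z1: Z_in = Z1 || (Z2 + Z3) = 18.25 - j5.653 Ω = 19.1∠-17.2° Ω.
Step 5 — Power factor: PF = cos(φ) = Re(Z)/|Z| = 18.249/19.104 = 0.9552.
Step 6 — Type: Im(Z) = -5.653 ⇒ leading (phase φ = -17.2°).

PF = 0.9552 (leading, φ = -17.2°)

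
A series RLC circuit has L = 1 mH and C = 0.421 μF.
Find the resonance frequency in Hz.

Step 1 — Resonance condition Im(Z)=0 gives ω₀ = 1/√(LC).
Step 2 — ω₀ = 1/√(0.001·4.21e-07) = 4.874e+04 rad/s.
Step 3 — f₀ = ω₀/(2π) = 7757 Hz.

f₀ = 7757 Hz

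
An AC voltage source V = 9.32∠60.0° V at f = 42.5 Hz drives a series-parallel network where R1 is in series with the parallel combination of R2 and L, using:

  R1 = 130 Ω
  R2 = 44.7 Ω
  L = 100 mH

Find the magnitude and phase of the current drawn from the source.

Step 1 — Angular frequency: ω = 2π·f = 2π·42.5 = 267 rad/s.
Step 2 — Component impedances:
  R1: Z = R = 130 Ω
  R2: Z = R = 44.7 Ω
  L: Z = jωL = j·267·0.1 = 0 + j26.7 Ω
Step 3 — Parallel branch: R2 || L = 1/(1/R2 + 1/L) = 11.76 + j19.68 Ω.
Step 4 — Series with R1: Z_total = R1 + (R2 || L) = 141.8 + j19.68 Ω = 143.1∠7.9° Ω.
Step 5 — Source phasor: V = 9.32∠60.0° V = 4.66 + j8.071 V.
Step 6 — Ohm's law: I = V / Z_total = (4.66 + j8.071) / (141.8 + j19.68) = 0.04001 + j0.05138 A.
Step 7 — Convert to polar: |I| = 0.06512 A, ∠I = 52.1°.

I = 0.06512∠52.1° A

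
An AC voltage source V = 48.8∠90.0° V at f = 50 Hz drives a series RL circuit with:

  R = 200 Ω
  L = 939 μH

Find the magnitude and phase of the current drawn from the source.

Step 1 — Angular frequency: ω = 2π·f = 2π·50 = 314.2 rad/s.
Step 2 — Component impedances:
  R: Z = R = 200 Ω
  L: Z = jωL = j·314.2·0.000939 = 0 + j0.295 Ω
Step 3 — Series combination: Z_total = R + L = 200 + j0.295 Ω = 200∠0.1° Ω.
Step 4 — Source phasor: V = 48.8∠90.0° V = 0 + j48.8 V.
Step 5 — Ohm's law: I = V / Z_total = (0 + j48.8) / (200 + j0.295) = 0.0003599 + j0.244 A.
Step 6 — Convert to polar: |I| = 0.244 A, ∠I = 89.9°.

I = 0.244∠89.9° A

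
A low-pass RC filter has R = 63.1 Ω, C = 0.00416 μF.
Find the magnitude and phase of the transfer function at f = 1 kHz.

Step 1 — Angular frequency: ω = 2π·1000 = 6283 rad/s.
Step 2 — Transfer function: H(jω) = 1/(1 + jωRC).
Step 3 — Denominator: 1 + jωRC = 1 + j·6283·63.1·4.16e-09 = 1 + j0.001649.
Step 4 — H = 1 - j0.001649.
Step 5 — Magnitude: |H| = 1 (-0.0 dB); phase: φ = -0.1°.

|H| = 1 (-0.0 dB), φ = -0.1°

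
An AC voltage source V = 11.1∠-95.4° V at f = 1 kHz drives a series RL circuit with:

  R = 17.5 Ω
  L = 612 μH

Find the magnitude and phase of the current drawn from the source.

Step 1 — Angular frequency: ω = 2π·f = 2π·1000 = 6283 rad/s.
Step 2 — Component impedances:
  R: Z = R = 17.5 Ω
  L: Z = jωL = j·6283·0.000612 = 0 + j3.845 Ω
Step 3 — Series combination: Z_total = R + L = 17.5 + j3.845 Ω = 17.92∠12.4° Ω.
Step 4 — Source phasor: V = 11.1∠-95.4° V = -1.045 - j11.05 V.
Step 5 — Ohm's law: I = V / Z_total = (-1.045 - j11.05) / (17.5 + j3.845) = -0.1893 - j0.5899 A.
Step 6 — Convert to polar: |I| = 0.6195 A, ∠I = -107.8°.

I = 0.6195∠-107.8° A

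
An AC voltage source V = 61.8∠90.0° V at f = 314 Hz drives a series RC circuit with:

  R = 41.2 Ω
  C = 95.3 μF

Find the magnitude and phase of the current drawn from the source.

Step 1 — Angular frequency: ω = 2π·f = 2π·314 = 1973 rad/s.
Step 2 — Component impedances:
  R: Z = R = 41.2 Ω
  C: Z = 1/(jωC) = -j/(ω·C) = 0 - j5.319 Ω
Step 3 — Series combination: Z_total = R + C = 41.2 - j5.319 Ω = 41.54∠-7.4° Ω.
Step 4 — Source phasor: V = 61.8∠90.0° V = 0 + j61.8 V.
Step 5 — Ohm's law: I = V / Z_total = (0 + j61.8) / (41.2 - j5.319) = -0.1905 + j1.475 A.
Step 6 — Convert to polar: |I| = 1.488 A, ∠I = 97.4°.

I = 1.488∠97.4° A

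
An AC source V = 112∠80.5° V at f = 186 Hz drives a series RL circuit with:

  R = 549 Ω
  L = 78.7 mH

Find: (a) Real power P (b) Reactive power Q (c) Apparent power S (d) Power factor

Step 1 — Angular frequency: ω = 2π·f = 2π·186 = 1169 rad/s.
Step 2 — Component impedances:
  R: Z = R = 549 Ω
  L: Z = jωL = j·1169·0.0787 = 0 + j91.97 Ω
Step 3 — Series combination: Z_total = R + L = 549 + j91.97 Ω = 556.7∠9.5° Ω.
Step 4 — Source phasor: V = 112∠80.5° V = 18.49 + j110.5 V.
Step 5 — Current: I = V / Z = 0.06554 + j0.1902 A = 0.2012∠71.0° A.
Step 6 — Complex power: S = V·I* = 22.23 + j3.723 VA.
Step 7 — Real power: P = Re(S) = 22.23 W.
Step 8 — Reactive power: Q = Im(S) = 3.723 VAR.
Step 9 — Apparent power: |S| = 22.53 VA.
Step 10 — Power factor: PF = P/|S| = 0.9863 (lagging).

(a) P = 22.23 W  (b) Q = 3.723 VAR  (c) S = 22.53 VA  (d) PF = 0.9863 (lagging)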